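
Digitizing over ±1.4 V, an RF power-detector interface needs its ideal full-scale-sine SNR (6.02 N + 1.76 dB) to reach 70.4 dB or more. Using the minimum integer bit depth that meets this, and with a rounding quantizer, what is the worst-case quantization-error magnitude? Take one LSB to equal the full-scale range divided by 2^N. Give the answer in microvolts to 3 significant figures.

342 µV

Full-scale range = 1.4 V − (-1.4 V) = 2.8 V.
N ≥ (70.4 − 1.76)/6.02 = 11.402 → N_min = 12.
Step size = 2.8/4096 V = 0.68359 mV.
Max error for round-to-nearest is LSB/2 = 342 µV.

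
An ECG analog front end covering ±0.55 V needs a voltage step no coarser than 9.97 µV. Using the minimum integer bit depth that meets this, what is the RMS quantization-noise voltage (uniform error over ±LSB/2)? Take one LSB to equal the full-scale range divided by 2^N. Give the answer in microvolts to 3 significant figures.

Full-scale range = 0.55 V − (-0.55 V) = 1.1 V.
1.1 V / 9.97 µV = 110300. Since 2^16 = 65536 and 2^17 = 131072, N = 17.
LSB = 1.1 V / 2^17 = 8.3923 µV.
V_rms = LSB/√12 = 2.42 µV.

2.42 µV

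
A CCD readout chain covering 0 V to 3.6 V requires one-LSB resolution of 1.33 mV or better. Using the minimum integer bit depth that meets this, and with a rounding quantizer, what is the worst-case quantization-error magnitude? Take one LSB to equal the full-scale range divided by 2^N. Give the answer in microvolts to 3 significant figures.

Range is 3.6 V.
3.6 V / 1.33 mV = 2707. Since 2^11 = 2048 and 2^12 = 4096, N = 12.
One LSB is 3.6 V / 4096 = 0.87891 mV.
Half an LSB is 439 µV.

439 µV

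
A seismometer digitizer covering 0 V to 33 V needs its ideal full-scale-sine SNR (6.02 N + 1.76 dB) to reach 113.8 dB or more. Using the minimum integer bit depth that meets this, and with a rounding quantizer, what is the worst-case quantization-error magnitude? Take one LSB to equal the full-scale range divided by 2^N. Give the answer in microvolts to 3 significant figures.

Range is 33 V.
Solving 6.02 N ≥ 113.8 − 1.76: N ≥ 18.611. Round up → N = 19.
Step size = 33/524288 V = 62.943 µV.
Half an LSB is 31.5 µV.

31.5 µV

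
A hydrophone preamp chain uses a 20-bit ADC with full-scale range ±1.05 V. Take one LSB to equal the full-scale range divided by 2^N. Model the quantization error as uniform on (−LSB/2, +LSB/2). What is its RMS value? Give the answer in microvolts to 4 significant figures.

0.5781 µV

Full-scale range = 1.05 V − (-1.05 V) = 2.1 V.
Step size = 2.1/1048576 V = 2.00272 µV.
For a uniform distribution on [−LSB/2, +LSB/2], V_rms = LSB/√12 = 2.00272 µV/3.4641 = 0.5781 µV.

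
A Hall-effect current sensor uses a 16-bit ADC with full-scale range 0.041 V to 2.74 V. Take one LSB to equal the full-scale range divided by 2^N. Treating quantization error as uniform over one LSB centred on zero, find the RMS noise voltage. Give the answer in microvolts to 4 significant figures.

Span: 2.74 V − (0.041 V) = 2.699 V.
One LSB is 2.699 V / 65536 = 41.1835 µV.
RMS of a uniform error over width LSB is LSB/√12 = 11.89 µV.

11.89 µV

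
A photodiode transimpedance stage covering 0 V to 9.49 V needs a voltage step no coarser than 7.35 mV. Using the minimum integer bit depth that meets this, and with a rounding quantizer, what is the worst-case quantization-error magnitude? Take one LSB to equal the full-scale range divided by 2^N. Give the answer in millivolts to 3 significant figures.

2.32 mV

Range is 9.49 V.
Required number of levels: 9.49/7.35 mV = 1291.2; smallest N with 2^N ≥ that is 11.
LSB = 9.49 V / 2^11 = 4.6338 mV.
Half an LSB is 2.32 mV.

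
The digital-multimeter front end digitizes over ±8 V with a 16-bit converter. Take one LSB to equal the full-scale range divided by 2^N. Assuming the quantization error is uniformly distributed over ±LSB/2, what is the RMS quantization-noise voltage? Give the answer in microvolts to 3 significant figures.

The full-scale span is 8 − (-8) = 16 V.
LSB = 16 V / 2^16 = 244.14 µV.
RMS of a uniform error over width LSB is LSB/√12 = 70.5 µV.

70.5 µV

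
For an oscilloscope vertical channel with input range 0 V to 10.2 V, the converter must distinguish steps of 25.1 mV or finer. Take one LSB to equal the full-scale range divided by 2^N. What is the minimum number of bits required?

Range is 10.2 V.
10.2 V / 25.1 mV = 406.4. Since 2^8 = 256 and 2^9 = 512, N = 9.

9 bits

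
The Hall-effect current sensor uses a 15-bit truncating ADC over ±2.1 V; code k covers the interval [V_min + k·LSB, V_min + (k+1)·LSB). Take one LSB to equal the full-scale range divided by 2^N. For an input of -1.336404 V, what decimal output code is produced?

Full-scale range = 2.1 V − (-2.1 V) = 4.2 V. LSB = 4.2 V / 2^15 ≈ 128.2 µV.
V_in − V_min = -1.336404 − (-2.1) = 0.763596 V.
Divide by LSB: 0.763596 × 32768/4.2 = 5957.5033.
Truncating gives code 5957.

5957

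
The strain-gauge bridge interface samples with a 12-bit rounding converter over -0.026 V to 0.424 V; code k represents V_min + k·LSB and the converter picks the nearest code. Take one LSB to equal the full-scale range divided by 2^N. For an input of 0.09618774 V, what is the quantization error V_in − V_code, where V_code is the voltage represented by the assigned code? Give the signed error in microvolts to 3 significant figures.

The full-scale span is 0.424 − (-0.026) = 0.45 V. LSB = 0.45 V / 2^12 ≈ 109.9 µV.
(V_in − V_min)/LSB = (0.09618774 − (-0.026)) × 4096/0.45 = 1112.1800 → nearest code k = 1112.
Reconstructed level: -0.026 + 1112 × 0.45/4096 V = 0.09616796875 V.
e = 0.09618774 − (0.09616796875) = +19.8 µV.

+19.8 µV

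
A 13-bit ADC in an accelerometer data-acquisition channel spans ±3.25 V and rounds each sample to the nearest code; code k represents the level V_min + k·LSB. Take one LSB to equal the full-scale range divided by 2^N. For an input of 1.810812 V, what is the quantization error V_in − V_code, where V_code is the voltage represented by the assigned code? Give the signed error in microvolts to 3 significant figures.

+143 µV

The full-scale span is 3.25 − (-3.25) = 6.5 V. LSB = 6.5 V / 2^13 ≈ 0.7935 mV.
Position in LSBs: (1.810812 − (-3.25)) × 8192/6.5 = 6378.1803; rounding gives k = 6378.
Reconstructed level: -3.25 + 6378 × 6.5/8192 V = 1.810668945 V.
Error = V_in − V_code = 1.810812 − (1.810668945) = +143 µV.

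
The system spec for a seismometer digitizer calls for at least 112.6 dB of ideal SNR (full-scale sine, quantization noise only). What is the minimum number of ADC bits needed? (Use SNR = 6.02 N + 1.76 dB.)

N ≥ (112.6 − 1.76)/6.02 = 18.412 → N_min = 19.

19 bits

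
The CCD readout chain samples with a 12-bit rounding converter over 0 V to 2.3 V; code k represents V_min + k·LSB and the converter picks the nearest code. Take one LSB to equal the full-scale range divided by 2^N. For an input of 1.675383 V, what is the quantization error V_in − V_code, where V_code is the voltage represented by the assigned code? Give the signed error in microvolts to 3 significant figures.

V_FS = 2.3 V. LSB = 2.3 V / 2^12 ≈ 0.5615 mV.
(1.675383 − (0)) / LSB = 1.675383 × 4096/2.3 = 2983.6386. Nearest integer: k = 2984.
Reconstructed level: 0 + 2984 × 2.3/4096 V = 1.675585938 V.
e = 1.675383 − (1.675585938) = −203 µV.

−203 µV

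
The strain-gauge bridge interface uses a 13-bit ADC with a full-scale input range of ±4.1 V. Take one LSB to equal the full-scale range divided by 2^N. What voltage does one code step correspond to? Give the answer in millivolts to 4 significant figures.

1.001 mV

Full-scale range = 4.1 V − (-4.1 V) = 8.2 V.
There are 2^13 = 8192 steps.
LSB = 8.2 V ÷ 2^13 = 8.2/8192 V = 1.001 mV.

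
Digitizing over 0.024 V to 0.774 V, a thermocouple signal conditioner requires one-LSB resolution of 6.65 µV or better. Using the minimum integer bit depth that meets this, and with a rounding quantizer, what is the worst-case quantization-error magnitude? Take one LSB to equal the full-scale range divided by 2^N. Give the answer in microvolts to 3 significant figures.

2.86 µV

Full-scale range = 0.774 V − (0.024 V) = 0.75 V.
Required number of levels: 0.75/6.65 µV = 112780; smallest N with 2^N ≥ that is 17.
LSB = 0.75 V / 2^17 = 5.7220 µV.
|e|_max = LSB/2 = 2.86 µV.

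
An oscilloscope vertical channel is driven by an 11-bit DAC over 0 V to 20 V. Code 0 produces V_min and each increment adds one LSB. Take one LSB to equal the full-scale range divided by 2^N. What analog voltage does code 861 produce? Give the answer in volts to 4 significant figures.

8.408 V

Full-scale range = 20 V. LSB = 20 V / 2^11.
Output = V_min + (861/2048) × range = 0 + 0.420410 × 20 V
      = 0 + 8.40820 = 8.40820 V.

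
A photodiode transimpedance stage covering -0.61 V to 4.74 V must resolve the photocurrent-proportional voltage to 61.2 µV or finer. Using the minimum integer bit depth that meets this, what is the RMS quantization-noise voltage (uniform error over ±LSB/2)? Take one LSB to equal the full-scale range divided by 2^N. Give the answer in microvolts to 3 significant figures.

11.8 µV

Range = 4.74 − (-0.61) = 5.35 V.
Levels needed ≥ 5.35/61.2 µV = 87420. 2^17 = 131072 suffices, so N_min = 17.
LSB = 5.35 V ÷ 2^17 = 5.35/131072 V = 40.817 µV.
σ_q = LSB/√12 = 40.817 µV/3.4641 = 11.8 µV.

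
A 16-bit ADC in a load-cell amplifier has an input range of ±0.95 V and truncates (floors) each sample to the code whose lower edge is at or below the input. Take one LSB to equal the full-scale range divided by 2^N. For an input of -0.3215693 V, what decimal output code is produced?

Span: 0.95 V − (-0.95 V) = 1.9 V. LSB = 1.9 V / 2^16 ≈ 28.99 µV.
code = ⌊(V_in − V_min)/LSB⌋ = ⌊(V_in − V_min) × 2^16 / range⌋
     = ⌊(-0.3215693 − (-0.95)) × 65536 / 1.9⌋ = ⌊0.6284307 × 65536/1.9⌋
     = ⌊21676.229⌋ = 21676.

21676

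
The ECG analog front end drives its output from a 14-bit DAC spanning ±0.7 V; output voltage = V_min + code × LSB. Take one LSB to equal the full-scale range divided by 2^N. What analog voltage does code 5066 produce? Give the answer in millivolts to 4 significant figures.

-267.1 mV

Full-scale range = 0.7 V − (-0.7 V) = 1.4 V. LSB = 1.4 V / 2^14.
V_out = V_min + code × LSB = -0.7 V + 5066 × 1.4 V / 16384
      = -0.7 + 0.432886 = -0.267114 V.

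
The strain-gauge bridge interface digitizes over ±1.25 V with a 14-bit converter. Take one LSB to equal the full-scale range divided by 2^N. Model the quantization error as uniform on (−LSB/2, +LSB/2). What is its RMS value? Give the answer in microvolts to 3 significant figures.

Range = 1.25 − (-1.25) = 2.5 V.
One LSB is 2.5 V / 16384 = 152.59 µV.
For a uniform distribution on [−LSB/2, +LSB/2], V_rms = LSB/√12 = 152.59 µV/3.4641 = 44.0 µV.

44.0 µV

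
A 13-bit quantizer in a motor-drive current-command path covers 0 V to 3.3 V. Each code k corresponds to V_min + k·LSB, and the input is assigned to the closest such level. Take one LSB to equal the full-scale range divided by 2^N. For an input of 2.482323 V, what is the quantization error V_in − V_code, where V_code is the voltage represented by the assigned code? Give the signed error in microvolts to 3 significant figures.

+72.0 µV

Full-scale range = 3.3 V. LSB = 3.3 V / 2^13 ≈ 402.8 µV.
(2.482323 − (0)) / LSB = 2.482323 × 8192/3.3 = 6162.1788. Nearest integer: k = 6162.
Reconstructed level: 0 + 6162 × 3.3/8192 V = 2.482250977 V.
V_in − V_code = 2.482323 − (2.482250977) = +72.0 µV.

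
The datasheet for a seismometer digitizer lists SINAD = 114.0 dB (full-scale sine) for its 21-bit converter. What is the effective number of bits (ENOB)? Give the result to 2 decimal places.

18.64 bits

(114.0 − 1.76) / 6.02 = 112.24/6.02 = 18.6445 effective bits.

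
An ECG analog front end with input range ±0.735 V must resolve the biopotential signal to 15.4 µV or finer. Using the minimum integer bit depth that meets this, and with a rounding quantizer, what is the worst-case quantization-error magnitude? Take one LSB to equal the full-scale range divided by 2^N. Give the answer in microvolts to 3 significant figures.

5.61 µV

Range = 0.735 − (-0.735) = 1.47 V.
1.47 V / 15.4 µV = 95450. Since 2^16 = 65536 and 2^17 = 131072, N = 17.
LSB = 1.47 V ÷ 2^17 = 1.47/131072 V = 11.215 µV.
|e|_max = LSB/2 = 5.61 µV.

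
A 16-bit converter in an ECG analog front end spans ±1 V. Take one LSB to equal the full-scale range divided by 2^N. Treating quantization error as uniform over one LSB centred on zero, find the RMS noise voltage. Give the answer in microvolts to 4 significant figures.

8.810 µV

Span: 1 V − (-1 V) = 2 V.
One LSB is 2 V / 65536 = 30.5176 µV.
σ_q = LSB/√12 = 30.5176 µV/3.4641 = 8.810 µV.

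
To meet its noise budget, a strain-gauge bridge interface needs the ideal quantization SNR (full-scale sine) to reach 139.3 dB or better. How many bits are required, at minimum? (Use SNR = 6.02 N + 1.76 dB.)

23 bits

N ≥ (139.3 − 1.76)/6.02 = 22.847 → N_min = 23.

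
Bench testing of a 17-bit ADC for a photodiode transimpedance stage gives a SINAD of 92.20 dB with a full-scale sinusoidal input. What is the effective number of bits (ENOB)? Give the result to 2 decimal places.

(92.20 − 1.76) / 6.02 = 90.44/6.02 = 15.0233 effective bits.

15.02 bits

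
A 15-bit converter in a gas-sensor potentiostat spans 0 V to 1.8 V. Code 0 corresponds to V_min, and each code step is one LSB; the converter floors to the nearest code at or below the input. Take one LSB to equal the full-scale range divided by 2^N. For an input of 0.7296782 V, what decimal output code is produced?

Span = 1.8 V. LSB = 1.8 V / 2^15 ≈ 54.93 µV.
code = ⌊(V_in − V_min)/LSB⌋ = ⌊(V_in − V_min) × 2^15 / range⌋
     = ⌊(0.7296782 − (0)) × 32768 / 1.8⌋ = ⌊0.7296782 × 32768/1.8⌋
     = ⌊13283.386⌋ = 13283.

13283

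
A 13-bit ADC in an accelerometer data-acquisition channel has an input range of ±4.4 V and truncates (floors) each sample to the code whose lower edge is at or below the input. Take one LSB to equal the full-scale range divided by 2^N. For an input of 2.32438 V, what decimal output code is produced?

Span: 4.4 V − (-4.4 V) = 8.8 V. LSB = 8.8 V / 2^13 ≈ 1.074 mV.
(V_in − V_min) × 2^13/range = (2.32438 − (-4.4)) × 8192/8.8 = 6259.786.
Floor → code = 6259.

6259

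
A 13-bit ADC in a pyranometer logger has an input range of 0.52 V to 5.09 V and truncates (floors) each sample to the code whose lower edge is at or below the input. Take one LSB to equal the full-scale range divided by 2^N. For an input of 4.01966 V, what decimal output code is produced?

Range = 5.09 − (0.52) = 4.57 V. LSB = 4.57 V / 2^13 ≈ 0.5579 mV.
code = ⌊(V_in − V_min)/LSB⌋ = ⌊(V_in − V_min) × 2^13 / range⌋
     = ⌊(4.01966 − (0.52)) × 8192 / 4.57⌋ = ⌊3.49966 × 8192/4.57⌋
     = ⌊6273.351⌋ = 6273.

6273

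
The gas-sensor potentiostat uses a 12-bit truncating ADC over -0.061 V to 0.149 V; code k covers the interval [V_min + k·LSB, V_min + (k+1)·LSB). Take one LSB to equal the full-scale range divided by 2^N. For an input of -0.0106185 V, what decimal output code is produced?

982

Span: 0.149 V − (-0.061 V) = 0.21 V. LSB = 0.21 V / 2^12 ≈ 51.27 µV.
code = ⌊(V_in − V_min)/LSB⌋ = ⌊(V_in − V_min) × 2^12 / range⌋
     = ⌊(-0.0106185 − (-0.061)) × 4096 / 0.21⌋ = ⌊0.0503815 × 4096/0.21⌋
     = ⌊982.679⌋ = 982.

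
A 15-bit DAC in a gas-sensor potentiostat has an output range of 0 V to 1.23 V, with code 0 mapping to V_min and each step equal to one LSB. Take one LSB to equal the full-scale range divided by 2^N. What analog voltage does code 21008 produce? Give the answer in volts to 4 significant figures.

Range is 1.23 V. LSB = 1.23 V / 2^15.
V_out = V_min + code × LSB = 0 V + 21008 × 1.23 V / 32768
      = 0 V + 0.788569 V = 0.788569 V.

0.7886 V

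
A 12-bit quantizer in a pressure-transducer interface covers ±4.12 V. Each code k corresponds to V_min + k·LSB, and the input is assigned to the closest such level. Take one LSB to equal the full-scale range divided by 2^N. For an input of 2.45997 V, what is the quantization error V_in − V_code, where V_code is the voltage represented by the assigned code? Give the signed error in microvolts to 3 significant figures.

Span: 4.12 V − (-4.12 V) = 8.24 V. LSB = 8.24 V / 2^12 ≈ 2.012 mV.
Position in LSBs: (2.45997 − (-4.12)) × 4096/8.24 = 3270.8200; rounding gives k = 3271.
V_code = -4.12 + (3271/4096) × 8.24 = 2.460332031 V.
Error = V_in − V_code = 2.45997 − (2.460332031) = −362 µV.

−362 µV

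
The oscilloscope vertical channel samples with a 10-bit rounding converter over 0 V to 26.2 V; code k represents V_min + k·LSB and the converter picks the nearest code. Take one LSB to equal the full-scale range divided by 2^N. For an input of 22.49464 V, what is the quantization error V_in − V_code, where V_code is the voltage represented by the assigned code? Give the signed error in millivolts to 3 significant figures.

Range is 26.2 V. LSB = 26.2 V / 2^10 ≈ 25.59 mV.
(22.49464 − (0)) / LSB = 22.49464 × 1024/26.2 = 879.1798. Nearest integer: k = 879.
Reconstructed level: 0 + 879 × 26.2/1024 V = 22.49003906 V.
Error = V_in − V_code = 22.49464 − (22.49003906) = +4.60 mV.

+4.60 mV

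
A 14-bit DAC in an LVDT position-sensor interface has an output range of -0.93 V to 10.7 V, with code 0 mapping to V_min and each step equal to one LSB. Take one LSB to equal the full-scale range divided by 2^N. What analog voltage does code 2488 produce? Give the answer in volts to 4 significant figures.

Full-scale range = 10.7 V − (-0.93 V) = 11.63 V. LSB = 11.63 V / 2^14.
Output = V_min + (2488/16384) × range = -0.93 + 0.151855 × 11.63 V
      = -0.93 + 1.76608 = 0.836079 V.

0.8361 V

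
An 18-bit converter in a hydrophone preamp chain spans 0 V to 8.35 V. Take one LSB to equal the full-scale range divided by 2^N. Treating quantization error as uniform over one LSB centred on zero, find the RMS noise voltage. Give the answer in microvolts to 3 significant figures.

9.20 µV

Span = 8.35 V.
LSB = 8.35 V / 2^18 = 31.853 µV.
σ_q = LSB/√12 = 31.853 µV/3.4641 = 9.20 µV.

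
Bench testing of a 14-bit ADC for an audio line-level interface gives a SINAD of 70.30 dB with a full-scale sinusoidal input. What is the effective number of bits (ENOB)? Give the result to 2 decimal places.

(70.30 − 1.76) / 6.02 = 68.54/6.02 = 11.3854 effective bits.

11.39 bits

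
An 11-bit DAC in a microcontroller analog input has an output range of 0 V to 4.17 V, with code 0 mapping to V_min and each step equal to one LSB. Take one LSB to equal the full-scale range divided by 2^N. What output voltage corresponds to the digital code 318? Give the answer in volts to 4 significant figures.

0.6475 V

Range is 4.17 V. LSB = 4.17 V / 2^11.
Output = V_min + (318/2048) × range = 0 + 0.155273 × 4.17 V
      = 0 + 0.647490 = 0.647490 V.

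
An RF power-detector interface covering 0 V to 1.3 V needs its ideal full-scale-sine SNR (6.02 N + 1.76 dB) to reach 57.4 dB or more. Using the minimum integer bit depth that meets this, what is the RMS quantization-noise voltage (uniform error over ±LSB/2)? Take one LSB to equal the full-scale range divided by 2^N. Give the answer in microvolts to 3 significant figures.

366 µV

Full-scale range = 1.3 V.
6.02 N + 1.76 ≥ 57.4 gives N ≥ 9.243, so the minimum integer is 10.
Step size = 1.3/1024 V = 1.2695 mV.
RMS noise = LSB/√12 = 366 µV.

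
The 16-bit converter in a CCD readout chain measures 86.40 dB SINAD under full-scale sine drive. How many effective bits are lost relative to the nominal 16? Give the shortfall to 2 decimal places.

Effective bits = (86.40 − 1.76)/6.02 = 14.0598.
Lost resolution: 16 − 14.0598 = 1.9402 bits.

1.94 bits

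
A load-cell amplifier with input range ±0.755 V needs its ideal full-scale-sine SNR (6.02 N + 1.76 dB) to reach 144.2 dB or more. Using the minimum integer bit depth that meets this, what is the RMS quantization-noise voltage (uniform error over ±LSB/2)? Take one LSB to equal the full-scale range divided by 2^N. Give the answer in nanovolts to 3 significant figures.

Range = 0.755 − (-0.755) = 1.51 V.
Required N = ⌈(144.2 − 1.76)/6.02⌉ = ⌈23.661⌉ = 24.
LSB = 1.51 V ÷ 2^24 = 1.51/16777216 V = 90.003 nV.
V_rms = LSB/√12 = 26.0 nV.

26.0 nV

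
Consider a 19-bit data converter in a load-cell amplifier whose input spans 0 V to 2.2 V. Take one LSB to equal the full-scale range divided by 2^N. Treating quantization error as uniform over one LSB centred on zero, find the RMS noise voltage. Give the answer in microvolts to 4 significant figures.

Range is 2.2 V.
LSB = 2.2 V / 2^19 = 4.19617 µV.
RMS of a uniform error over width LSB is LSB/√12 = 1.211 µV.

1.211 µV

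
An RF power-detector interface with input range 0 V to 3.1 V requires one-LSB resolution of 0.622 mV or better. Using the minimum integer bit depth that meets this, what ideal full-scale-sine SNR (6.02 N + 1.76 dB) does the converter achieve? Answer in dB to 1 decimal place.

80.0 dB

Span = 3.1 V.
Need 2^N ≥ 3.1 V / 0.622 mV = 4984 → N_min = 13.
SNR = 6.02 × 13 + 1.76 = 80.02 dB.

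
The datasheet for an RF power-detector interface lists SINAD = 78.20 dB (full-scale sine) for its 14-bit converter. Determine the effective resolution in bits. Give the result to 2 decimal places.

ENOB = (78.20 − 1.76)/6.02 = 12.6977 bits.

12.70 bits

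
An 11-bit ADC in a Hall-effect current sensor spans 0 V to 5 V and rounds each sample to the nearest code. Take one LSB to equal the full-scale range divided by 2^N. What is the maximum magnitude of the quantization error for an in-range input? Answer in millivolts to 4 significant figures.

1.221 mV

Full-scale range = 5 V.
One LSB is 5 V / 2048 = 2.44141 mV.
Worst-case error for round-to-nearest is half an LSB: 1.221 mV.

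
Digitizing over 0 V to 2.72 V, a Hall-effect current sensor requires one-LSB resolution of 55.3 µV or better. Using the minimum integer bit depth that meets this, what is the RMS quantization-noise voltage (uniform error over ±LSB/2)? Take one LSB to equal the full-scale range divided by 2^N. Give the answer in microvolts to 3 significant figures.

12.0 µV

V_FS = 2.72 V.
Need 2^N ≥ 2.72 V / 55.3 µV = 49190 → N_min = 16.
LSB = 2.72 V ÷ 2^16 = 2.72/65536 V = 41.504 µV.
V_rms = LSB/√12 = 12.0 µV.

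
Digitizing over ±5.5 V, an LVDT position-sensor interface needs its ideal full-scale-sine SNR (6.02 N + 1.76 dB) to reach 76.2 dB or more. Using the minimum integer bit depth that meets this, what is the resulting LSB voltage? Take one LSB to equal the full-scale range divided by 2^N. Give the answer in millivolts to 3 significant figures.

Span: 5.5 V − (-5.5 V) = 11 V.
Solving 6.02 N ≥ 76.2 − 1.76: N ≥ 12.365. Round up → N = 13.
LSB = 11 V / 2^13 = 1.34 mV.

1.34 mV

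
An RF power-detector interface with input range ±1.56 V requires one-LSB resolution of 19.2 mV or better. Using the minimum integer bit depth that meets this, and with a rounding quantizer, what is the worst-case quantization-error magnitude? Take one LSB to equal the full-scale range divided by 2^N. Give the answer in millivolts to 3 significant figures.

6.09 mV

The full-scale span is 1.56 − (-1.56) = 3.12 V.
Levels needed ≥ 3.12/19.2 mV = 162.5. 2^8 = 256 suffices, so N_min = 8.
LSB = 3.12 V / 2^8 = 12.188 mV.
Max error for round-to-nearest is LSB/2 = 6.09 mV.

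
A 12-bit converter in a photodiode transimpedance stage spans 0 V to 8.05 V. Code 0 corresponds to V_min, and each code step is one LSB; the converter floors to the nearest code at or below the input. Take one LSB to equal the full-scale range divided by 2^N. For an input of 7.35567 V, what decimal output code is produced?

V_FS = 8.05 V. LSB = 8.05 V / 2^12 ≈ 1.965 mV.
(V_in − V_min) × 2^12/range = (7.35567 − (0)) × 4096/8.05 = 3742.711.
Floor → code = 3742.

3742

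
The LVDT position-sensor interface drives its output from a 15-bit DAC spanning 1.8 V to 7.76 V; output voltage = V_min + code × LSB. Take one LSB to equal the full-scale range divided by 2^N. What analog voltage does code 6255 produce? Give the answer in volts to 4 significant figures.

Range = 7.76 − (1.8) = 5.96 V. LSB = 5.96 V / 2^15.
V_out = 1.8 + 6255 × (5.96/32768) V
      = 1.8 + 1.13769 = 2.93769 V.

2.938 V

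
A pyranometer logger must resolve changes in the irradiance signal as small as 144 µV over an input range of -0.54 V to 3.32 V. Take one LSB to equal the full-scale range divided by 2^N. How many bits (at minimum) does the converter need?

Range = 3.32 − (-0.54) = 3.86 V.
Levels needed ≥ 3.86/144 µV = 26810. 2^15 = 32768 suffices, so N_min = 15.

15 bits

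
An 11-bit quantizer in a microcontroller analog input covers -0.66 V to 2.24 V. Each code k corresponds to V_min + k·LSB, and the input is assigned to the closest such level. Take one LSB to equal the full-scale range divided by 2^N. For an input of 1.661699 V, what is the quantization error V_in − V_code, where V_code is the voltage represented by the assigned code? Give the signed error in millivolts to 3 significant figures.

Range = 2.24 − (-0.66) = 2.9 V. LSB = 2.9 V / 2^11 ≈ 1.416 mV.
(1.661699 − (-0.66)) / LSB = 2.321699 × 2048/2.9 = 1639.5998. Nearest integer: k = 1640.
V_code = V_min + k × range/2^11 = -0.66 + 1640 × 2.9/2048 = 1.662265625 V.
V_in − V_code = 1.661699 − (1.662265625) = −0.567 mV.

−0.567 mV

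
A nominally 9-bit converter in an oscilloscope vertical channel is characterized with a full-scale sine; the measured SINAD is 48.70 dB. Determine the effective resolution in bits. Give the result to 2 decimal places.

(48.70 − 1.76) / 6.02 = 46.94/6.02 = 7.7973 effective bits.

7.80 bits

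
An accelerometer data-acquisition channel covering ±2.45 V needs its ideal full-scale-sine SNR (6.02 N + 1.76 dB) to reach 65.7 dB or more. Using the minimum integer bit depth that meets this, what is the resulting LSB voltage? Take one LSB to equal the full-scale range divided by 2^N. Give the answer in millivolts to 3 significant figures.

Span: 2.45 V − (-2.45 V) = 4.9 V.
6.02 N + 1.76 ≥ 65.7 gives N ≥ 10.621, so the minimum integer is 11.
One LSB is 4.9 V / 2048 = 2.39 mV.

2.39 mV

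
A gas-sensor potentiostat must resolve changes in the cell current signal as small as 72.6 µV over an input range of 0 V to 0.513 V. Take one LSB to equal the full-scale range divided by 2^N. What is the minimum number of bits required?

13 bits

Span = 0.513 V.
Required number of levels: 0.513/72.6 µV = 7066.1; smallest N with 2^N ≥ that is 13.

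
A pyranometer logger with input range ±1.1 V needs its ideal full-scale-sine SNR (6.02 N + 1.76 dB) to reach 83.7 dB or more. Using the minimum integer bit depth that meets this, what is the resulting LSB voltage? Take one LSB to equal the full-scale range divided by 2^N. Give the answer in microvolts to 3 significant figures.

Span: 1.1 V − (-1.1 V) = 2.2 V.
N ≥ (83.7 − 1.76)/6.02 = 13.611 → N_min = 14.
One LSB is 2.2 V / 16384 = 134 µV.

134 µV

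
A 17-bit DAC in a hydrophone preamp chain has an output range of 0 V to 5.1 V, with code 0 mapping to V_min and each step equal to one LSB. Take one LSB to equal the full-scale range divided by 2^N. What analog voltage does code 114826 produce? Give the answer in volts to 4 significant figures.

Span = 5.1 V. LSB = 5.1 V / 2^17.
V_out = V_min + code × LSB = 0 V + 114826 × 5.1 V / 131072
      = 0 V + 4.46787 V = 4.46787 V.

4.468 V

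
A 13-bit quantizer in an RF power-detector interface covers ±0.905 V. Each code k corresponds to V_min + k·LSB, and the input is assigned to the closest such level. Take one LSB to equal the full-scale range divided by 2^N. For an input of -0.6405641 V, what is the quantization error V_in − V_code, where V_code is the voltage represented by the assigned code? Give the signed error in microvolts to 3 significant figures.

−38.0 µV

The full-scale span is 0.905 − (-0.905) = 1.81 V. LSB = 1.81 V / 2^13 ≈ 220.9 µV.
(-0.6405641 − (-0.905)) / LSB = 0.2644359 × 8192/1.81 = 1196.8281. Nearest integer: k = 1197.
Reconstructed level: -0.905 + 1197 × 1.81/8192 V = -0.6405261230 V.
Error = V_in − V_code = -0.6405641 − (-0.6405261230) = −38.0 µV.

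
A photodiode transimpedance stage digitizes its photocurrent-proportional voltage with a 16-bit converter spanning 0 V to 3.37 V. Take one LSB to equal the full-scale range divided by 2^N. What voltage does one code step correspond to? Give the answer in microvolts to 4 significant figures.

51.42 µV

Span = 3.37 V.
2^16 = 65536 levels.
LSB = 3.37 V / 2^16 = 51.42 µV.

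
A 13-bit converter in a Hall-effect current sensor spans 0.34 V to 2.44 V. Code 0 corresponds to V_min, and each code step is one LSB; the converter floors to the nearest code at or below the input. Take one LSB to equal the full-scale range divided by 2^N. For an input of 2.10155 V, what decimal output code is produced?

6871

Full-scale range = 2.44 V − (0.34 V) = 2.1 V. LSB = 2.1 V / 2^13 ≈ 256.3 µV.
code = ⌊(V_in − V_min)/LSB⌋ = ⌊(V_in − V_min) × 2^13 / range⌋
     = ⌊(2.10155 − (0.34)) × 8192 / 2.1⌋ = ⌊1.76155 × 8192/2.1⌋
     = ⌊6871.723⌋ = 6871.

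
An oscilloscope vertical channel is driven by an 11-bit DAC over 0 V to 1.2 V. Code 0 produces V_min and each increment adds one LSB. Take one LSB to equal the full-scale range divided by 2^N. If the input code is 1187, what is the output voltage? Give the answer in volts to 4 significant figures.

Full-scale range = 1.2 V. LSB = 1.2 V / 2^11.
Output = V_min + (1187/2048) × range = 0 + 0.579590 × 1.2 V
      = 0 V + 0.695508 V = 0.695508 V.

0.6955 V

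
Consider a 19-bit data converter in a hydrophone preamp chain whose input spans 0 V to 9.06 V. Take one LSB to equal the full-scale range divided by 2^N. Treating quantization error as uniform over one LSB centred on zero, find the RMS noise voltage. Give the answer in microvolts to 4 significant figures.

4.988 µV

Span = 9.06 V.
One LSB is 9.06 V / 524288 = 17.2806 µV.
RMS of a uniform error over width LSB is LSB/√12 = 4.988 µV.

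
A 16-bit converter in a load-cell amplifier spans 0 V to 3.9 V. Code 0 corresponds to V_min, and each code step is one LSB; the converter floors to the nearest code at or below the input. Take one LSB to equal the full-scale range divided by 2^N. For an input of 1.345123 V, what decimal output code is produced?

Full-scale range = 3.9 V. LSB = 3.9 V / 2^16 ≈ 59.51 µV.
(V_in − V_min) × 2^16/range = (1.345123 − (0)) × 65536/3.9 = 22603.585.
Floor → code = 22603.

22603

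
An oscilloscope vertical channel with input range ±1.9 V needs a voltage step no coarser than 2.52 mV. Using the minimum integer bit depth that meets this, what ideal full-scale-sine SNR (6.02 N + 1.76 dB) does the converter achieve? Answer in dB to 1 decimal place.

68.0 dB

The full-scale span is 1.9 − (-1.9) = 3.8 V.
Required number of levels: 3.8/2.52 mV = 1507.9; smallest N with 2^N ≥ that is 11.
SNR = 6.02 × 11 + 1.76 = 67.98 dB.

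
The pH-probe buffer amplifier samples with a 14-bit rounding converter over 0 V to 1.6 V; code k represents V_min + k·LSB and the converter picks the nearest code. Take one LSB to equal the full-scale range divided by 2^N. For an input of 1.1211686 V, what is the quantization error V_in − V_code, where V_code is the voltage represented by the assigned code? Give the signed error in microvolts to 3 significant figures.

Span = 1.6 V. LSB = 1.6 V / 2^14 ≈ 97.66 µV.
(1.1211686 − (0)) / LSB = 1.1211686 × 16384/1.6 = 11480.7665. Nearest integer: k = 11481.
V_code = V_min + k × range/2^14 = 0 + 11481 × 1.6/16384 = 1.1211914063 V.
e = 1.1211686 − (1.1211914063) = −22.8 µV.

−22.8 µV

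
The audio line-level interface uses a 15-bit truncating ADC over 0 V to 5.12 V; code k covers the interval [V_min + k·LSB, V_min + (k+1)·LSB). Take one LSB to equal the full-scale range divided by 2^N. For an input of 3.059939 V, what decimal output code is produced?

Span = 5.12 V. LSB = 5.12 V / 2^15 ≈ 156.2 µV.
(V_in − V_min) × 2^15/range = (3.059939 − (0)) × 32768/5.12 = 19583.610.
Floor → code = 19583.

19583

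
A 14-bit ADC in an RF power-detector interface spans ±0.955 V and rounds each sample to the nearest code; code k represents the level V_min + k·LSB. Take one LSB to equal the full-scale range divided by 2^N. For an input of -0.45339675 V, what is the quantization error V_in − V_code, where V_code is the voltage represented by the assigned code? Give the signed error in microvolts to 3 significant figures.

Full-scale range = 0.955 V − (-0.955 V) = 1.91 V. LSB = 1.91 V / 2^14 ≈ 116.6 µV.
Position in LSBs: (-0.45339675 − (-0.955)) × 16384/1.91 = 4302.7579; rounding gives k = 4303.
V_code = -0.955 + (4303/16384) × 1.91 = -0.45336853027 V.
Error = V_in − V_code = -0.45339675 − (-0.45336853027) = −28.2 µV.

−28.2 µV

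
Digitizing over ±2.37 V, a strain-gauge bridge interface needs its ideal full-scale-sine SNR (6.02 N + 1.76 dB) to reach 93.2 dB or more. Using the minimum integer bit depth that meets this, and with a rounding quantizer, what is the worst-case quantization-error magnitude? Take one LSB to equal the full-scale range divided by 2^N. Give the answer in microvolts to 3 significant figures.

36.2 µV

Full-scale range = 2.37 V − (-2.37 V) = 4.74 V.
Solving 6.02 N ≥ 93.2 − 1.76: N ≥ 15.189. Round up → N = 16.
One LSB is 4.74 V / 65536 = 72.327 µV.
Max error for round-to-nearest is LSB/2 = 36.2 µV.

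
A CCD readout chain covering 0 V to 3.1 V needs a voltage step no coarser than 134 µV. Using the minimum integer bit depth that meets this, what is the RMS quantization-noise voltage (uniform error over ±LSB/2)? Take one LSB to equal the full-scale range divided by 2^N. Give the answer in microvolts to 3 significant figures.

27.3 µV

Full-scale range = 3.1 V.
Levels needed ≥ 3.1/134 µV = 23130. 2^15 = 32768 suffices, so N_min = 15.
One LSB is 3.1 V / 32768 = 94.604 µV.
RMS noise = LSB/√12 = 27.3 µV.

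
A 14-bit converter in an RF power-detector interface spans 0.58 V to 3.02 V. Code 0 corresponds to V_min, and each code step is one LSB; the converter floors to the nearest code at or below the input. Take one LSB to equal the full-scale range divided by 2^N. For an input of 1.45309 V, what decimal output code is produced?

5862

Full-scale range = 3.02 V − (0.58 V) = 2.44 V. LSB = 2.44 V / 2^14 ≈ 148.9 µV.
V_in − V_min = 1.45309 − (0.58) = 0.87309 V.
Divide by LSB: 0.87309 × 16384/2.44 = 5862.5847.
Truncating gives code 5862.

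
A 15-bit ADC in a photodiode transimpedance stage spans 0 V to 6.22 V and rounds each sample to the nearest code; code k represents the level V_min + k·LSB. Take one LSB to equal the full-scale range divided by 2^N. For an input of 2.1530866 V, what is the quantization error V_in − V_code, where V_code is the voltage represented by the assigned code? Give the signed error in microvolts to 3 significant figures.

−34.1 µV

Range is 6.22 V. LSB = 6.22 V / 2^15 ≈ 189.8 µV.
(V_in − V_min)/LSB = (2.1530866 − (0)) × 32768/6.22 = 11342.8202 → nearest code k = 11343.
V_code = V_min + k × range/2^15 = 0 + 11343 × 6.22/32768 = 2.1531207275 V.
Error = V_in − V_code = 2.1530866 − (2.1531207275) = −34.1 µV.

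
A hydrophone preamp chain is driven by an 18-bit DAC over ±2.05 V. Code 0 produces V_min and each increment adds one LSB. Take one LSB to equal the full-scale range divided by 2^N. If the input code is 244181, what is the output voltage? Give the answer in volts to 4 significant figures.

1.769 V

Range = 2.05 − (-2.05) = 4.1 V. LSB = 4.1 V / 2^18.
V_out = V_min + code × LSB = -2.05 V + 244181 × 4.1 V / 262144
      = -2.05 V + 3.81905 V = 1.76905 V.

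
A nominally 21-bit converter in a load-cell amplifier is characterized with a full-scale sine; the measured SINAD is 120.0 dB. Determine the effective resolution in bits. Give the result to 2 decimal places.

19.64 bits

ENOB = (120.0 − 1.76)/6.02 = 19.6412 bits.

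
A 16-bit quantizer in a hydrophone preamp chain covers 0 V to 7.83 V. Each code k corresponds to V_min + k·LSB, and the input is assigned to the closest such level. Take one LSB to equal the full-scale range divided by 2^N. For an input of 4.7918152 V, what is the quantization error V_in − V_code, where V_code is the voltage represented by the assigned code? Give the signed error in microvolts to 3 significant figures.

Span = 7.83 V. LSB = 7.83 V / 2^16 ≈ 119.5 µV.
Position in LSBs: (4.7918152 − (0)) × 65536/7.83 = 40106.8200; rounding gives k = 40107.
Reconstructed level: 0 + 40107 × 7.83/65536 V = 4.7918367004 V.
e = 4.7918152 − (4.7918367004) = −21.5 µV.

−21.5 µV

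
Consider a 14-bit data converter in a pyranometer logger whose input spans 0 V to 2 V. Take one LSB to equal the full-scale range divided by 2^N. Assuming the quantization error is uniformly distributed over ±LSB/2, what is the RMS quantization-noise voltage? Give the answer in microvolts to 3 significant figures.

Span = 2 V.
LSB = 2 V ÷ 2^14 = 2/16384 V = 122.07 µV.
σ_q = LSB/√12 = 122.07 µV/3.4641 = 35.2 µV.

35.2 µV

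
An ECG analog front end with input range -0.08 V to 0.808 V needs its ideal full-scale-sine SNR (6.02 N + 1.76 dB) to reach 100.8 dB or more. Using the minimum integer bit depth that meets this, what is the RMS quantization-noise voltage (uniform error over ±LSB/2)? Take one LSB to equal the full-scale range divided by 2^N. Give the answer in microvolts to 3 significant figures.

1.96 µV

Full-scale range = 0.808 V − (-0.08 V) = 0.888 V.
N ≥ (100.8 − 1.76)/6.02 = 16.452 → N_min = 17.
Step size = 0.888/131072 V = 6.7749 µV.
RMS noise = LSB/√12 = 1.96 µV.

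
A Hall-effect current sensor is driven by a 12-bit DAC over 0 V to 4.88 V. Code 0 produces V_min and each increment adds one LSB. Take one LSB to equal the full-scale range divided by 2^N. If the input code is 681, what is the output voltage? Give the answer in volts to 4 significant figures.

Range is 4.88 V. LSB = 4.88 V / 2^12.
V_out = 0 + 681 × (4.88/4096) V
      = 0 + 0.811348 = 0.811348 V.

0.8113 V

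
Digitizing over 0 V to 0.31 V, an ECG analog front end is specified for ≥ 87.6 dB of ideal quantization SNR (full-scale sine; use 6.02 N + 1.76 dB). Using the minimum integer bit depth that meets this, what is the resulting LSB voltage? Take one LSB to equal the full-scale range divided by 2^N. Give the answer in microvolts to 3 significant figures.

9.46 µV

V_FS = 0.31 V.
Solving 6.02 N ≥ 87.6 − 1.76: N ≥ 14.259. Round up → N = 15.
Step size = 0.31/32768 V = 9.46 µV.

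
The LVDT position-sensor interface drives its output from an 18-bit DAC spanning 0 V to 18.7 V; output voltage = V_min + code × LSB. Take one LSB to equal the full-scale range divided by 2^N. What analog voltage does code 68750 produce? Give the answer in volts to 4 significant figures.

Span = 18.7 V. LSB = 18.7 V / 2^18.
V_out = 0 + 68750 × (18.7/262144) V
      = 0 V + 4.90427 V = 4.90427 V.

4.904 V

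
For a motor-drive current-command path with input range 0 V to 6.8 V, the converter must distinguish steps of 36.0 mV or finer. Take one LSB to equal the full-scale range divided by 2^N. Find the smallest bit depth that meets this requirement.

Full-scale range = 6.8 V.
Need 2^N ≥ 6.8 V / 36.0 mV = 188.9 → N_min = 8.

8 bits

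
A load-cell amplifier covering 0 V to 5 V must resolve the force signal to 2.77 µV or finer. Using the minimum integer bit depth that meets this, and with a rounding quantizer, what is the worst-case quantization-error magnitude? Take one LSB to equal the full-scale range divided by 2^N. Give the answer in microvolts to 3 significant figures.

1.19 µV

Span = 5 V.
Need 2^N ≥ 5 V / 2.77 µV = 1.805e6 → N_min = 21.
LSB = 5 V / 2^21 = 2.3842 µV.
|e|_max = LSB/2 = 1.19 µV.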